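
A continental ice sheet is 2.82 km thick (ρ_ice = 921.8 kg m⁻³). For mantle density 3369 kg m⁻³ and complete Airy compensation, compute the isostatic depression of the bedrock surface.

In Airy isostatic equilibrium: the ice load ρ_ice t is balanced by mantle displaced below, ρ_m s.
s = t ρ_ice / ρ_m = 2.82 km × 921.8/3369 = 0.772 km.

0.772 km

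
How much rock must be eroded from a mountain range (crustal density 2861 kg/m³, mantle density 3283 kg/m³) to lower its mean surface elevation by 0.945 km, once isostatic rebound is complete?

Net drop Δ = e − u = e − e ρ_c/ρ_m = e (ρ_m − ρ_c)/ρ_m.
e = Δ ρ_m/(ρ_m − ρ_c) = 0.945 km × 3283/422 = 7.35 km.

7.35 km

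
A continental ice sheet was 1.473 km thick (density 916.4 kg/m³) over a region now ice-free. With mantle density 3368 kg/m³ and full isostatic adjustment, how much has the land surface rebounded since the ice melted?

0.401 km

Removing the load lets mantle flow back in; uplift u satisfies ρ_ice t = ρ_m u.
u = t ρ_ice/ρ_m = 1.473 km × 916.4/3368 = 0.401 km.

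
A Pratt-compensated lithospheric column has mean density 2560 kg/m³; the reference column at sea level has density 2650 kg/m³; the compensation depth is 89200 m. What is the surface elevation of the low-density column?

3140 m

ρ_ref D = ρ (D + h) → h = D (ρ_ref − ρ)/ρ.
h = 89200 m × (2650 − 2560)/2560 = 3140 m.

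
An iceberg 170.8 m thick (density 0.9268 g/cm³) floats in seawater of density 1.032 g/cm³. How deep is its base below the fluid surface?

153 m

Draft d = t ρ_obj/ρ_fluid = 170.8 m × 0.9268/1.032 = 153 m.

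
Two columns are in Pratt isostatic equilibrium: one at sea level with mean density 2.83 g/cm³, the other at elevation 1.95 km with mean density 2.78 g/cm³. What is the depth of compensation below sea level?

108 km

ρ_ref D = ρ (D + h) → D (ρ_ref − ρ) = ρ h.
D = ρ h/(ρ_ref − ρ) = 2.78 × 1.95 km/(2.83 − 2.78) = 108 km.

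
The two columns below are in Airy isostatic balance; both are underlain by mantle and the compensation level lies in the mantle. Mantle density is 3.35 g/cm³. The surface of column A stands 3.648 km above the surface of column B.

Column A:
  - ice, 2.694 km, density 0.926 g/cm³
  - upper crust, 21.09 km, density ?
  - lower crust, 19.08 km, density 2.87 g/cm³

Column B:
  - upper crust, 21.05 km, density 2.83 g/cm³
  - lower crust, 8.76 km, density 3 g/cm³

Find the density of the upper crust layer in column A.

Take the compensation level at the base of the deeper column (depth z_c below the surface of column A) and equate Σ ρ_i t_i down to z_c; mantle fills any gap and the z_c terms cancel.
Column A: 2.694×0.926 + 21.09×ρ + 19.08×2.87 + (z_c − 42.864)×3.35
Column B: 3.648×0 + 21.05×2.83 + 8.76×3 + (z_c − 3.648 − 29.81)×3.35
The z_c×3.35 term appears on both sides and cancels. Collect the known terms of each column as K = Σ(ρt)_known − 3.35 × (depth of known layers): K_A = 57.254244 − 3.35×42.864 = −86.340156; K_B = 85.8515 − 3.35×(3.648 + 29.81) = −26.2328.
Balance: K_A + 21.09×ρ = K_B, so ρ = (K_B − K_A)/21.09 = 60.1074/21.09 = 2.85 g/cm³.

2.85 g/cm³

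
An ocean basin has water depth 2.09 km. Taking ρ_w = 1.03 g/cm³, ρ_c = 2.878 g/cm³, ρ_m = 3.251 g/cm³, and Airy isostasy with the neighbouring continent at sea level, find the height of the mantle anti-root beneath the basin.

10.4 km

Balancing pressure at the compensation depth: replacing crust with seawater at the top is compensated by replacing crust with mantle at the base: d (ρ_c − ρ_w) = a (ρ_m − ρ_c).
a = d (ρ_c − ρ_w)/(ρ_m − ρ_c) = 2.09 km × 1.848/0.373 = 10.4 km.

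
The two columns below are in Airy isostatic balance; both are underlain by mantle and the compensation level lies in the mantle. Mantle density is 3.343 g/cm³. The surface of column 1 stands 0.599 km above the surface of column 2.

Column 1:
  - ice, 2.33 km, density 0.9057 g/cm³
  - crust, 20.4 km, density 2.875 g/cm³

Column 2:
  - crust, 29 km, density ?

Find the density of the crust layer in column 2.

Take the compensation level at the base of the deeper column (depth z_c below the surface of column 1) and equate Σ ρ_i t_i down to z_c; mantle fills any gap and the z_c terms cancel.
Column 1: 2.33×0.9057 + 20.4×2.875 + (z_c − 22.73)×3.343
Column 2: 0.599×0 + 29×ρ + (z_c − 0.599 − 29)×3.343
The z_c×3.343 term appears on both sides and cancels. Collect the known terms of each column as K = Σ(ρt)_known − 3.343 × (depth of known layers): K_1 = 60.760281 − 3.343×22.73 = −15.226109; K_2 = 0 − 3.343×(0.599 + 29) = −98.949457.
Balance: K_1 = K_2 + 29×ρ, so ρ = (K_1 − K_2)/29 = 83.7233/29 = 2.89 g/cm³.

2.89 g/cm³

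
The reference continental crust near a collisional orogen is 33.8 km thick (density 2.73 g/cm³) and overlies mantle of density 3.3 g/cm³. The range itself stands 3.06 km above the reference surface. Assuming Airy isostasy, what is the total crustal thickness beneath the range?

Root depth r = h ρ_c / (ρ_m − ρ_c) = 3.06 km × 2.73 / 0.57 = 14.66 km.
Total thickness = T + h + r = 33.8 km + 3.06 km + 14.66 km = 51.5 km.

51.5 km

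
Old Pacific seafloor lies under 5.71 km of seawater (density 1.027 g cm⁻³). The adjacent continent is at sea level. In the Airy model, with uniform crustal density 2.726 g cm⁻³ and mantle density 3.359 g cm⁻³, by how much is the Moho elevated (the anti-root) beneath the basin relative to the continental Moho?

15.3 km

For local isostatic compensation: replacing crust with seawater at the top is compensated by replacing crust with mantle at the base: d (ρ_c − ρ_w) = a (ρ_m − ρ_c).
a = d (ρ_c − ρ_w)/(ρ_m − ρ_c) = 5.71 km × 1.699/0.633 = 15.3 km.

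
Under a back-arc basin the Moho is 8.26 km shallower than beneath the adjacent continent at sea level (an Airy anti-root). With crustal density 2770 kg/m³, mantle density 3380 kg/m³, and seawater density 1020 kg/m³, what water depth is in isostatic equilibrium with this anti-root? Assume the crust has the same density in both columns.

2.88 km

Replacing a thickness d of crust by seawater at the top must be balanced by replacing crust with mantle at the base: d (ρ_c − ρ_w) = a (ρ_m − ρ_c).
d = a (ρ_m − ρ_c)/(ρ_c − ρ_w) = 8.26 km × 610/1750 = 2.88 km.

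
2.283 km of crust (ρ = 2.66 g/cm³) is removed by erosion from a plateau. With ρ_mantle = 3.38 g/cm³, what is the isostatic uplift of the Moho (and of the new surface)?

Unloading: uplift u = e ρ_c/ρ_m = 2.283 km × 2.66/3.38 = 1.8 km.

1.8 km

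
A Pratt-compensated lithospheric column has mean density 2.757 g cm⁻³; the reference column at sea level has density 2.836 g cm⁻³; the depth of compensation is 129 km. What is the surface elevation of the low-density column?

3.7 km

ρ_ref D = ρ (D + h) → h = D (ρ_ref − ρ)/ρ.
h = 129 km × (2.836 − 2.757)/2.757 = 3.7 km.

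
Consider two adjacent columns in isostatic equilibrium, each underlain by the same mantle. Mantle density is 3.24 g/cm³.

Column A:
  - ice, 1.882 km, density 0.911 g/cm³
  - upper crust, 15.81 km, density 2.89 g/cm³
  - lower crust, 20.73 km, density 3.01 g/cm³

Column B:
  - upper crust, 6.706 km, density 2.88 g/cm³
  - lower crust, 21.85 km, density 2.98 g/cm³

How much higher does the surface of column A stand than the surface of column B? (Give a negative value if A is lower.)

For any compensation level in the mantle, the mantle terms cancel and isostasy reduces to e = (Σt_A − Σt_B) − (Σ(ρt)_A − Σ(ρt)_B) / ρ_m.
Σt_A = 38.422 km; Σt_B = 28.556 km; Σ(ρt)_A = 109.802702; Σ(ρt)_B = 84.42628 (in km·g/cm³).
e = (38.422 − 28.556) − (109.802702 − 84.42628) / 3.24 = 2.03 km.

2.03 km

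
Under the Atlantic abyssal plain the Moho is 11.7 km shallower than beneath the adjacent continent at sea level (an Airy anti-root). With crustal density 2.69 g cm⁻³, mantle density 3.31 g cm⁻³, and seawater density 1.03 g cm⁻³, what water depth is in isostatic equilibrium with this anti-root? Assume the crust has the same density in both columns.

4.37 km

Replacing a thickness d of crust by seawater at the top must be balanced by replacing crust with mantle at the base: d (ρ_c − ρ_w) = a (ρ_m − ρ_c).
d = a (ρ_m − ρ_c)/(ρ_c − ρ_w) = 11.7 km × 0.62/1.66 = 4.37 km.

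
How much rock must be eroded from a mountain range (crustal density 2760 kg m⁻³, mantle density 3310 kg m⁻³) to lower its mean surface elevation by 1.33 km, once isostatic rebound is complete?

8 km

Net drop Δ = e − u = e − e ρ_c/ρ_m = e (ρ_m − ρ_c)/ρ_m.
e = Δ ρ_m/(ρ_m − ρ_c) = 1.33 km × 3310/550 = 8 km.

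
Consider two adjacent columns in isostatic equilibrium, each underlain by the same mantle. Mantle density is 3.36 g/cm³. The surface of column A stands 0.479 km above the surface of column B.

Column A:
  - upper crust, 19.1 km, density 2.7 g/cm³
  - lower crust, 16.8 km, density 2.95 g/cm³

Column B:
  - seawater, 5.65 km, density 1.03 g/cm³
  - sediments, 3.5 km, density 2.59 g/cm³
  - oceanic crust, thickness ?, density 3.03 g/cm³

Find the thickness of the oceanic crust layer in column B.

6.14 km

Take the compensation level at the base of the deeper column (depth z_c below the surface of column A) and equate Σ ρ_i t_i down to z_c; mantle fills any gap and the z_c terms cancel.
Column A: 19.1×2.7 + 16.8×2.95 + (z_c − 35.9)×3.36
Column B: 0.479×0 + 5.65×1.03 + 3.5×2.59 + x×3.03 + (z_c − 0.479 − 9.15 − x)×3.36
The z_c×3.36 term appears on both sides and cancels. Collect the known terms of each column as K = Σ(ρt)_known − 3.36 × (depth of known layers): K_A = 101.13 − 3.36×35.9 = −19.494; K_B = 14.8845 − 3.36×(0.479 + 9.15) = −17.46894.
Balance: K_A = K_B − x×(3.36 − 3.03), so x = (K_B − K_A)/(3.36 − 3.03) = 2.02506/0.33 = 6.14 km.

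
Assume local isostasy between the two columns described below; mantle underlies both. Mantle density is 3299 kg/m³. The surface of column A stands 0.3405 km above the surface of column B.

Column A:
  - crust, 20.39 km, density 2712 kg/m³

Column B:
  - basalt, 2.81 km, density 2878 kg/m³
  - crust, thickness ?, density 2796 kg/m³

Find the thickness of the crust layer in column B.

Take the compensation level at the base of the deeper column (depth z_c below the surface of column A) and equate Σ ρ_i t_i down to z_c; mantle fills any gap and the z_c terms cancel.
Column A: 20.39×2712 + (z_c − 20.39)×3299
Column B: 0.3405×0 + 2.81×2878 + x×2796 + (z_c − 0.3405 − 2.81 − x)×3299
The z_c×3299 term appears on both sides and cancels. Collect the known terms of each column as K = Σ(ρt)_known − 3299 × (depth of known layers): K_A = 55297.68 − 3299×20.39 = −11968.93; K_B = 8087.18 − 3299×(0.3405 + 2.81) = −2306.3195.
Balance: K_A = K_B − x×(3299 − 2796), so x = (K_B − K_A)/(3299 − 2796) = 9662.61/503 = 19.2 km.

19.2 km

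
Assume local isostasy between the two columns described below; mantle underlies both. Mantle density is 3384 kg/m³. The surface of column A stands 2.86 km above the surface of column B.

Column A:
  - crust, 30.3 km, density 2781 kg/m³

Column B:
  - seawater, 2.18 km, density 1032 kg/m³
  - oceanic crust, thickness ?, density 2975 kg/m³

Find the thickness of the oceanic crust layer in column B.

8.47 km

Take the compensation level at the base of the deeper column (depth z_c below the surface of column A) and equate Σ ρ_i t_i down to z_c; mantle fills any gap and the z_c terms cancel.
Column A: 30.3×2781 + (z_c − 30.3)×3384
Column B: 2.86×0 + 2.18×1032 + x×2975 + (z_c − 2.86 − 2.18 − x)×3384
The z_c×3384 term appears on both sides and cancels. Collect the known terms of each column as K = Σ(ρt)_known − 3384 × (depth of known layers): K_A = 84264.3 − 3384×30.3 = −18270.9; K_B = 2249.76 − 3384×(2.86 + 2.18) = −14805.6.
Balance: K_A = K_B − x×(3384 − 2975), so x = (K_B − K_A)/(3384 − 2975) = 3465.3/409 = 8.47 km.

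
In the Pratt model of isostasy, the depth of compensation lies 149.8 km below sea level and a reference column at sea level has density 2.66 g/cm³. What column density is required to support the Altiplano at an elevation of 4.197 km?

Pratt balance: ρ_ref D = ρ (D + h).
ρ = ρ_ref D/(D + h) = 2.66 × 149.8 km/(149.8 km + 4.197 km) = 2.59 g/cm³.

2.59 g/cm³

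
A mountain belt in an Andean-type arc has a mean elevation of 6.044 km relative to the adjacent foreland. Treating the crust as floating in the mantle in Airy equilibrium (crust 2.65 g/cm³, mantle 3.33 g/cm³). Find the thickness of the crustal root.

23.6 km

By Archimedes' principle applied to the lithosphere: the weight of the topography is balanced by the buoyancy of the root, ρ_c h = (ρ_m − ρ_c) r.
r = h · ρ_c / (ρ_m − ρ_c) = 6.044 km × 2.65 / (3.33 − 2.65) = 23.6 km.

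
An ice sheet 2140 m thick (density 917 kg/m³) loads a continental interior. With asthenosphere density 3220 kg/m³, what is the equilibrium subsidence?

Equating mass per unit area of the two columns: the ice load ρ_ice t is balanced by mantle displaced below, ρ_m s.
s = t ρ_ice / ρ_m = 2140 m × 917/3220 = 609 m.

609 m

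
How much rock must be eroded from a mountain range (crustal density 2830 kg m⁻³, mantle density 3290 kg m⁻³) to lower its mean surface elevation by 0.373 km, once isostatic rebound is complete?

2.67 km

Net drop Δ = e − u = e − e ρ_c/ρ_m = e (ρ_m − ρ_c)/ρ_m.
e = Δ ρ_m/(ρ_m − ρ_c) = 0.373 km × 3290/460 = 2.67 km.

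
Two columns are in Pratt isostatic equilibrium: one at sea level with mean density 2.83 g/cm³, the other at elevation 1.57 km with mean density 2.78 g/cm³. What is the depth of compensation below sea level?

87.3 km

ρ_ref D = ρ (D + h) → D (ρ_ref − ρ) = ρ h.
D = ρ h/(ρ_ref − ρ) = 2.78 × 1.57 km/(2.83 − 2.78) = 87.3 km.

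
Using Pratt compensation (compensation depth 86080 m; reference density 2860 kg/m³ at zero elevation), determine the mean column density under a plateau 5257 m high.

Pratt balance: ρ_ref D = ρ (D + h).
ρ = ρ_ref D/(D + h) = 2860 × 86080 m/(86080 m + 5257 m) = 2700 kg/m³.

2700 kg/m³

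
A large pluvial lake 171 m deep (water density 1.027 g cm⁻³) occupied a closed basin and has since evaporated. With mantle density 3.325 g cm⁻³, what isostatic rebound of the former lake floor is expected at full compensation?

u = d ρ_w/ρ_m = 171 m × 1.027/3.325 = 52.8 m.

52.8 m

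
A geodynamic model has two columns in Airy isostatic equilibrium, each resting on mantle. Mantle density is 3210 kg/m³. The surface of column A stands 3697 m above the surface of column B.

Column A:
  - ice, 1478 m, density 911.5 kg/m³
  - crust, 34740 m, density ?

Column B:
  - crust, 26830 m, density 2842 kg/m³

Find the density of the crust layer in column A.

Take the compensation level at the base of the deeper column (depth z_c below the surface of column A) and equate Σ ρ_i t_i down to z_c; mantle fills any gap and the z_c terms cancel.
Column A: 1478×911.5 + 34740×ρ + (z_c − 36218)×3210
Column B: 3697×0 + 26830×2842 + (z_c − 3697 − 26830)×3210
The z_c×3210 term appears on both sides and cancels. Collect the known terms of each column as K = Σ(ρt)_known − 3210 × (depth of known layers): K_A = 1347197 − 3210×36218 = −114912583; K_B = 76250860 − 3210×(3697 + 26830) = −21740810.
Balance: K_A + 34740×ρ = K_B, so ρ = (K_B − K_A)/34740 = 93171800/34740 = 2680 kg/m³.

2680 kg/m³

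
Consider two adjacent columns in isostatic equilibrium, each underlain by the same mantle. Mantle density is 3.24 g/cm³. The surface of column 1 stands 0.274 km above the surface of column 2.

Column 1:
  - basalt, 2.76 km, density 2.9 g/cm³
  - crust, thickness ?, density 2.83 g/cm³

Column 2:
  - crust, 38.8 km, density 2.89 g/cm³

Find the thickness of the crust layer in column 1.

Take the compensation level at the base of the deeper column (depth z_c below the surface of column 1) and equate Σ ρ_i t_i down to z_c; mantle fills any gap and the z_c terms cancel.
Column 1: 2.76×2.9 + x×2.83 + (z_c − 2.76 − x)×3.24
Column 2: 0.274×0 + 38.8×2.89 + (z_c − 0.274 − 38.8)×3.24
The z_c×3.24 term appears on both sides and cancels. Collect the known terms of each column as K = Σ(ρt)_known − 3.24 × (depth of known layers): K_1 = 8.004 − 3.24×2.76 = −0.9384; K_2 = 112.132 − 3.24×(0.274 + 38.8) = −14.46776.
Balance: K_1 − x×(3.24 − 2.83) = K_2, so x = (K_1 − K_2)/(3.24 − 2.83) = 13.5294/0.41 = 33 km.

33 km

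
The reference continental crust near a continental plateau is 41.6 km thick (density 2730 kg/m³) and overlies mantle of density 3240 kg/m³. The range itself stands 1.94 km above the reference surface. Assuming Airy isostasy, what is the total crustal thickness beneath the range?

Root depth r = h ρ_c / (ρ_m − ρ_c) = 1.94 km × 2730 / 510 = 10.38 km.
Total thickness = T + h + r = 41.6 km + 1.94 km + 10.38 km = 53.9 km.

53.9 km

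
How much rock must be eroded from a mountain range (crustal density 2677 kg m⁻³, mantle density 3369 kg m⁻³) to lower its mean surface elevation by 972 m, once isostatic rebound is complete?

4730 m

Net drop Δ = e − u = e − e ρ_c/ρ_m = e (ρ_m − ρ_c)/ρ_m.
e = Δ ρ_m/(ρ_m − ρ_c) = 972 m × 3369/692 = 4730 m.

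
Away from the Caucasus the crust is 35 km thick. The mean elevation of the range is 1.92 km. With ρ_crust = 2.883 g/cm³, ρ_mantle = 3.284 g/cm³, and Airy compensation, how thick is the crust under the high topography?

50.7 km

Root depth r = h ρ_c / (ρ_m − ρ_c) = 1.92 km × 2.883 / 0.401 = 13.8 km.
Total thickness = T + h + r = 35 km + 1.92 km + 13.8 km = 50.7 km.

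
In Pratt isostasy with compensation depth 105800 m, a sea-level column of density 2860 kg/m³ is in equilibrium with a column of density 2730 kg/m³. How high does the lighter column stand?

ρ_ref D = ρ (D + h) → h = D (ρ_ref − ρ)/ρ.
h = 105800 m × (2860 − 2730)/2730 = 5040 m.

5040 m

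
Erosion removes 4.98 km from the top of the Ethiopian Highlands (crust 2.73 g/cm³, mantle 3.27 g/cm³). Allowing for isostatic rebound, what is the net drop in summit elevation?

0.822 km

Rebound u = e ρ_c/ρ_m = 4.98 km × 2.73/3.27 = 4.158 km.
Net surface drop = e − u = 4.98 km − 4.158 km = e (ρ_m − ρ_c)/ρ_m = 0.822 km.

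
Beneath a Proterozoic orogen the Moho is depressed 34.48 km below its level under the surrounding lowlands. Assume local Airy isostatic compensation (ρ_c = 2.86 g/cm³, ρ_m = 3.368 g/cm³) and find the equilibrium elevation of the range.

6.12 km

Balancing pressure at the compensation depth: ρ_c h = (ρ_m − ρ_c) r.
h = r (ρ_m − ρ_c) / ρ_c = 34.48 km × (3.368 − 2.86) / 2.86 = 6.12 km.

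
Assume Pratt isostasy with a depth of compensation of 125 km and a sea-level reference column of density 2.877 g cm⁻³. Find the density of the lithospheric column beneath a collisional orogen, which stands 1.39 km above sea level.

2.85 g cm⁻³

Pratt balance: ρ_ref D = ρ (D + h).
ρ = ρ_ref D/(D + h) = 2.877 × 125 km/(125 km + 1.39 km) = 2.85 g cm⁻³.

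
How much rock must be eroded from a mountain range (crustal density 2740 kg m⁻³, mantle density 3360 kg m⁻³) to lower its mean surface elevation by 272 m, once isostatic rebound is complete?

Net drop Δ = e − u = e − e ρ_c/ρ_m = e (ρ_m − ρ_c)/ρ_m.
e = Δ ρ_m/(ρ_m − ρ_c) = 272 m × 3360/620 = 1470 m.

1470 m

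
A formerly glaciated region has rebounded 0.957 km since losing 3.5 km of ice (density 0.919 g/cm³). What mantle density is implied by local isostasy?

ρ_m = ρ_ice t / u = 0.919 × 3.5 km/0.957 km = 3.36 g/cm³.

3.36 g/cm³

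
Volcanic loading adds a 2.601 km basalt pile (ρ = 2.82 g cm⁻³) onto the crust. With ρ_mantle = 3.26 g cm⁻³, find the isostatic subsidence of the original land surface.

2.25 km

Subaerial loading: s = t ρ_load / ρ_m.
s = 2.601 km × 2.82/3.26 = 2.25 km.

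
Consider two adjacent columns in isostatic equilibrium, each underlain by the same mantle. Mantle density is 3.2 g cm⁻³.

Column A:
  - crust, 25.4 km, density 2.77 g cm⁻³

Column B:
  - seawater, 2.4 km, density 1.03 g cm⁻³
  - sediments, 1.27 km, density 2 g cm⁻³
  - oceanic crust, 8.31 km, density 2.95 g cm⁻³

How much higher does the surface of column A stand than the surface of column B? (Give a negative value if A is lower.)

For any compensation level in the mantle, the mantle terms cancel and isostasy reduces to e = (Σt_A − Σt_B) − (Σ(ρt)_A − Σ(ρt)_B) / ρ_m.
Σt_A = 25.4 km; Σt_B = 11.98 km; Σ(ρt)_A = 70.358; Σ(ρt)_B = 29.5265 (in km·g cm⁻³).
e = (25.4 − 11.98) − (70.358 − 29.5265) / 3.2 = 0.66 km.

0.66 km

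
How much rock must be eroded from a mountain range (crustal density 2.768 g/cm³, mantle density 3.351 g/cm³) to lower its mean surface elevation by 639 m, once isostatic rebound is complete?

Net drop Δ = e − u = e − e ρ_c/ρ_m = e (ρ_m − ρ_c)/ρ_m.
e = Δ ρ_m/(ρ_m − ρ_c) = 639 m × 3.351/0.583 = 3670 m.

3670 m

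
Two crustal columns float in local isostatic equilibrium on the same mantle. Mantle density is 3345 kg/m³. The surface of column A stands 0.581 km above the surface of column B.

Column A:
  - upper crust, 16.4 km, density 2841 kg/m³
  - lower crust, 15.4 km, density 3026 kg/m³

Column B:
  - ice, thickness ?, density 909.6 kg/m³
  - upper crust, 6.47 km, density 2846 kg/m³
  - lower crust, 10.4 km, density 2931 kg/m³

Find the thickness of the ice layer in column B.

Take the compensation level at the base of the deeper column (depth z_c below the surface of column A) and equate Σ ρ_i t_i down to z_c; mantle fills any gap and the z_c terms cancel.
Column A: 16.4×2841 + 15.4×3026 + (z_c − 31.8)×3345
Column B: 0.581×0 + x×909.6 + 6.47×2846 + 10.4×2931 + (z_c − 0.581 − 16.87 − x)×3345
The z_c×3345 term appears on both sides and cancels. Collect the known terms of each column as K = Σ(ρt)_known − 3345 × (depth of known layers): K_A = 93192.8 − 3345×31.8 = −13178.2; K_B = 48896.02 − 3345×(0.581 + 16.87) = −9477.575.
Balance: K_A = K_B − x×(3345 − 909.6), so x = (K_B − K_A)/(3345 − 909.6) = 3700.62/2435.4 = 1.52 km.

1.52 km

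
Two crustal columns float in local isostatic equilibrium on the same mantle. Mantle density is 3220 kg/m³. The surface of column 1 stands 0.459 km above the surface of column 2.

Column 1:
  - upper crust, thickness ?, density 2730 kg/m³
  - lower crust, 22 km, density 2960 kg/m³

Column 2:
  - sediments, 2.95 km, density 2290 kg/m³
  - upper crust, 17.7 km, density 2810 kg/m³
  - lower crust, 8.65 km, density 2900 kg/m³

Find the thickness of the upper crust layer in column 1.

Take the compensation level at the base of the deeper column (depth z_c below the surface of column 1) and equate Σ ρ_i t_i down to z_c; mantle fills any gap and the z_c terms cancel.
Column 1: x×2730 + 22×2960 + (z_c − 22 − x)×3220
Column 2: 0.459×0 + 2.95×2290 + 17.7×2810 + 8.65×2900 + (z_c − 0.459 − 29.3)×3220
The z_c×3220 term appears on both sides and cancels. Collect the known terms of each column as K = Σ(ρt)_known − 3220 × (depth of known layers): K_1 = 65120 − 3220×22 = −5720; K_2 = 81577.5 − 3220×(0.459 + 29.3) = −14246.48.
Balance: K_1 − x×(3220 − 2730) = K_2, so x = (K_1 − K_2)/(3220 − 2730) = 8526.48/490 = 17.4 km.

17.4 km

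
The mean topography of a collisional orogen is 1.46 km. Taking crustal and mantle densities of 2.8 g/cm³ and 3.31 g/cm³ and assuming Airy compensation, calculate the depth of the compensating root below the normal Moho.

8.02 km

In Airy isostatic equilibrium: the weight of the topography is balanced by the buoyancy of the root, ρ_c h = (ρ_m − ρ_c) r.
r = h · ρ_c / (ρ_m − ρ_c) = 1.46 km × 2.8 / (3.31 − 2.8) = 8.02 km.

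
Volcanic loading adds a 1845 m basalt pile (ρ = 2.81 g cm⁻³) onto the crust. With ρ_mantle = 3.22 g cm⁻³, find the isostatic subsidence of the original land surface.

1610 m

Subaerial loading: s = t ρ_load / ρ_m.
s = 1845 m × 2.81/3.22 = 1610 m.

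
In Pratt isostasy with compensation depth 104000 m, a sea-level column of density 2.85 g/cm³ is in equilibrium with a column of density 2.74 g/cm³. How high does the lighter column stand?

ρ_ref D = ρ (D + h) → h = D (ρ_ref − ρ)/ρ.
h = 104000 m × (2.85 − 2.74)/2.74 = 4180 m.

4180 m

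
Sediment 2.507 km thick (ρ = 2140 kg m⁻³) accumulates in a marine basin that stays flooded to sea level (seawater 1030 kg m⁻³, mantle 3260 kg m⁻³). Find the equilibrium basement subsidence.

1.25 km

Submarine loading: the sediment displaces seawater, and the subsidence is in turn flooded, so s (ρ_m − ρ_w) = t (ρ_sed − ρ_w).
s = 2.507 km × (2140 − 1030) / (3260 − 1030) = 1.25 km.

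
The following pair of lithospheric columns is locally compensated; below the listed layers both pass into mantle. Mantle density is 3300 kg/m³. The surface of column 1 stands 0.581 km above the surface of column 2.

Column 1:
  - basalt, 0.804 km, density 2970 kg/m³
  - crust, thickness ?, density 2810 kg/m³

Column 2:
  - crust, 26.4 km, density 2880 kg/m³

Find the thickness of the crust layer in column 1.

26 km

Take the compensation level at the base of the deeper column (depth z_c below the surface of column 1) and equate Σ ρ_i t_i down to z_c; mantle fills any gap and the z_c terms cancel.
Column 1: 0.804×2970 + x×2810 + (z_c − 0.804 − x)×3300
Column 2: 0.581×0 + 26.4×2880 + (z_c − 0.581 − 26.4)×3300
The z_c×3300 term appears on both sides and cancels. Collect the known terms of each column as K = Σ(ρt)_known − 3300 × (depth of known layers): K_1 = 2387.88 − 3300×0.804 = −265.32; K_2 = 76032 − 3300×(0.581 + 26.4) = −13005.3.
Balance: K_1 − x×(3300 − 2810) = K_2, so x = (K_1 − K_2)/(3300 − 2810) = 12740/490 = 26 km.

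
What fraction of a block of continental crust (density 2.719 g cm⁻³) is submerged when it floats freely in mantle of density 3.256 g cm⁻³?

Submerged fraction = ρ_obj/ρ_fluid = 2.719/3.256 = 0.835.

0.835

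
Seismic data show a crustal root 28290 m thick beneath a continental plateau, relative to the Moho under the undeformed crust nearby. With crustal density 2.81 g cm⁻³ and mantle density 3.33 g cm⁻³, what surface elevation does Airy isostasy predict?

In Airy isostatic equilibrium: ρ_c h = (ρ_m − ρ_c) r.
h = r (ρ_m − ρ_c) / ρ_c = 28290 m × (3.33 − 2.81) / 2.81 = 5240 m.

5240 m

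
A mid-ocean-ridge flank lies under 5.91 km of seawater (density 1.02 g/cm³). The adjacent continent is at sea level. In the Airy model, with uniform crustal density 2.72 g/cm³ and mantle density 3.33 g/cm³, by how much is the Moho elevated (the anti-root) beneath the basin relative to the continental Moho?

Equating mass per unit area of the two columns: replacing crust with seawater at the top is compensated by replacing crust with mantle at the base: d (ρ_c − ρ_w) = a (ρ_m − ρ_c).
a = d (ρ_c − ρ_w)/(ρ_m − ρ_c) = 5.91 km × 1.7/0.61 = 16.5 km.

16.5 km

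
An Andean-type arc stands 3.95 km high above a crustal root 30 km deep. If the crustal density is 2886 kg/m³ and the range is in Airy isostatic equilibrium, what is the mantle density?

3270 kg/m³

Airy balance: ρ_c h = (ρ_m − ρ_c) r → ρ_m = ρ_c (1 + h/r).
ρ_m = 2886 × (1 + 3.95 km/30 km) = 3270 kg/m³.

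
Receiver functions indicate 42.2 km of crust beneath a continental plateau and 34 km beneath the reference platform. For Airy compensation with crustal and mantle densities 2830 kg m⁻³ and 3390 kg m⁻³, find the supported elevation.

Excess crust Δ = 42.2 km − 34 km = 8.2 km, split between elevation h and root r with h + r = Δ.
Airy balance ρ_c h = (ρ_m − ρ_c) r gives r = h ρ_c/(ρ_m − ρ_c), so h (1 + ρ_c/(ρ_m − ρ_c)) = Δ, i.e. h = Δ (ρ_m − ρ_c)/ρ_m.
h = 8.2 km × 560/3390 = 1.35 km.

1.35 km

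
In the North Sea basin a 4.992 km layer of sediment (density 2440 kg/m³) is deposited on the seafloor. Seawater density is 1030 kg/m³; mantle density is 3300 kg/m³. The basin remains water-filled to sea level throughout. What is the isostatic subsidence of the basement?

3.1 km

Submarine loading: the sediment displaces seawater, and the subsidence is in turn flooded, so s (ρ_m − ρ_w) = t (ρ_sed − ρ_w).
s = 4.992 km × (2440 − 1030) / (3300 − 1030) = 3.1 km.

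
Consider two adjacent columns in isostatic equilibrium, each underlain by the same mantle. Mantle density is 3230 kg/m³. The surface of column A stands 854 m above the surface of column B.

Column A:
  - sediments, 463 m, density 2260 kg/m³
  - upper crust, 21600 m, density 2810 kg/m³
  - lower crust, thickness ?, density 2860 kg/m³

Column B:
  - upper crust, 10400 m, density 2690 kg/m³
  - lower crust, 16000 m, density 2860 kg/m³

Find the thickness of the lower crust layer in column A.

Take the compensation level at the base of the deeper column (depth z_c below the surface of column A) and equate Σ ρ_i t_i down to z_c; mantle fills any gap and the z_c terms cancel.
Column A: 463×2260 + 21600×2810 + x×2860 + (z_c − 22063 − x)×3230
Column B: 854×0 + 10400×2690 + 16000×2860 + (z_c − 854 − 26400)×3230
The z_c×3230 term appears on both sides and cancels. Collect the known terms of each column as K = Σ(ρt)_known − 3230 × (depth of known layers): K_A = 61742380 − 3230×22063 = −9521110; K_B = 73736000 − 3230×(854 + 26400) = −14294420.
Balance: K_A − x×(3230 − 2860) = K_B, so x = (K_A − K_B)/(3230 − 2860) = 4773310/370 = 12900 m.

12900 m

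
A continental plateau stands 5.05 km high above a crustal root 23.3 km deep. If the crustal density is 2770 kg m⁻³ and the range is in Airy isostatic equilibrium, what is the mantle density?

3370 kg m⁻³

Airy balance: ρ_c h = (ρ_m − ρ_c) r → ρ_m = ρ_c (1 + h/r).
ρ_m = 2770 × (1 + 5.05 km/23.3 km) = 3370 kg m⁻³.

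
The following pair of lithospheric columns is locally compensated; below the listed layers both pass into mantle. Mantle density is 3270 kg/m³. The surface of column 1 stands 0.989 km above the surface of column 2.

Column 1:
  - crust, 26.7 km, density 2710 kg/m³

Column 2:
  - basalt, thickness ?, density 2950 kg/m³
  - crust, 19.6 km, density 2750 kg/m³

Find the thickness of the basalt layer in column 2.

4.77 km

Take the compensation level at the base of the deeper column (depth z_c below the surface of column 1) and equate Σ ρ_i t_i down to z_c; mantle fills any gap and the z_c terms cancel.
Column 1: 26.7×2710 + (z_c − 26.7)×3270
Column 2: 0.989×0 + x×2950 + 19.6×2750 + (z_c − 0.989 − 19.6 − x)×3270
The z_c×3270 term appears on both sides and cancels. Collect the known terms of each column as K = Σ(ρt)_known − 3270 × (depth of known layers): K_1 = 72357 − 3270×26.7 = −14952; K_2 = 53900 − 3270×(0.989 + 19.6) = −13426.03.
Balance: K_1 = K_2 − x×(3270 − 2950), so x = (K_2 − K_1)/(3270 − 2950) = 1525.97/320 = 4.77 km.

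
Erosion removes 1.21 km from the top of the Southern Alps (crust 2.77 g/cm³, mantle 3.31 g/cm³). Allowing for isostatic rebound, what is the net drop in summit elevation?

Rebound u = e ρ_c/ρ_m = 1.21 km × 2.77/3.31 = 1.013 km.
Net surface drop = e − u = 1.21 km − 1.013 km = e (ρ_m − ρ_c)/ρ_m = 0.197 km.

0.197 km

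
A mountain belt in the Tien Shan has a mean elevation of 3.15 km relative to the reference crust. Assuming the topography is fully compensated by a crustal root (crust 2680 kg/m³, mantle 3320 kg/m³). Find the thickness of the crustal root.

13.2 km

Isostatic balance requires: the weight of the topography is balanced by the buoyancy of the root, ρ_c h = (ρ_m − ρ_c) r.
r = h · ρ_c / (ρ_m − ρ_c) = 3.15 km × 2680 / (3320 − 2680) = 13.2 km.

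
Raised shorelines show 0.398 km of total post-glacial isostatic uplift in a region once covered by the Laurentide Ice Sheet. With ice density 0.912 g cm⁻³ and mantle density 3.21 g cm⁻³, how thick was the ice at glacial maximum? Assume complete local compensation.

1.4 km

u = t ρ_ice/ρ_m → t = u ρ_m/ρ_ice = 0.398 km × 3.21/0.912 = 1.4 km.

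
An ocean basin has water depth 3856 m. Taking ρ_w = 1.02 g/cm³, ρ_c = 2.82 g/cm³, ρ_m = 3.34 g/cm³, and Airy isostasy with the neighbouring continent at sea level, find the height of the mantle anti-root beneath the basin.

13300 m

In Airy isostatic equilibrium: replacing crust with seawater at the top is compensated by replacing crust with mantle at the base: d (ρ_c − ρ_w) = a (ρ_m − ρ_c).
a = d (ρ_c − ρ_w)/(ρ_m − ρ_c) = 3856 m × 1.8/0.52 = 13300 m.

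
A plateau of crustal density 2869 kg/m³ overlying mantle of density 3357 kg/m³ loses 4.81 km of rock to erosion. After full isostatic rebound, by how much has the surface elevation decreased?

0.699 km

Rebound u = e ρ_c/ρ_m = 4.81 km × 2869/3357 = 4.111 km.
Net surface drop = e − u = 4.81 km − 4.111 km = e (ρ_m − ρ_c)/ρ_m = 0.699 km.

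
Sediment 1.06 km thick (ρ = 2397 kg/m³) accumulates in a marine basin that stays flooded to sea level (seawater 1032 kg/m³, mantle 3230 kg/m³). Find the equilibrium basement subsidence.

0.658 km

Submarine loading: the sediment displaces seawater, and the subsidence is in turn flooded, so s (ρ_m − ρ_w) = t (ρ_sed − ρ_w).
s = 1.06 km × (2397 − 1032) / (3230 − 1032) = 0.658 km.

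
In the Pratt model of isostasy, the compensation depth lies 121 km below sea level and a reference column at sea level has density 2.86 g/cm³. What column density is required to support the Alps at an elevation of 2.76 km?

2.8 g/cm³

Pratt balance: ρ_ref D = ρ (D + h).
ρ = ρ_ref D/(D + h) = 2.86 × 121 km/(121 km + 2.76 km) = 2.8 g/cm³.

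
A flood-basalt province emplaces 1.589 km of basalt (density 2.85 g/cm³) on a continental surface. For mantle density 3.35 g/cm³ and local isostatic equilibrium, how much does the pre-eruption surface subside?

Subaerial loading: s = t ρ_load / ρ_m.
s = 1.589 km × 2.85/3.35 = 1.35 km.

1.35 km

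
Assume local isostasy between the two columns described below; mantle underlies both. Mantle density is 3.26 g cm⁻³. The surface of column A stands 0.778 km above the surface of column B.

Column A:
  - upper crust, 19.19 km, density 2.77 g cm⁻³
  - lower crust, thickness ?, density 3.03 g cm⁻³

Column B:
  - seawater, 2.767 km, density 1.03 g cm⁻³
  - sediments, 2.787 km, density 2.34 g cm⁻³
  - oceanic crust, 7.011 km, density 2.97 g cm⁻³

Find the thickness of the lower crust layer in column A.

Take the compensation level at the base of the deeper column (depth z_c below the surface of column A) and equate Σ ρ_i t_i down to z_c; mantle fills any gap and the z_c terms cancel.
Column A: 19.19×2.77 + x×3.03 + (z_c − 19.19 − x)×3.26
Column B: 0.778×0 + 2.767×1.03 + 2.787×2.34 + 7.011×2.97 + (z_c − 0.778 − 12.565)×3.26
The z_c×3.26 term appears on both sides and cancels. Collect the known terms of each column as K = Σ(ρt)_known − 3.26 × (depth of known layers): K_A = 53.1563 − 3.26×19.19 = −9.4031; K_B = 30.19426 − 3.26×(0.778 + 12.565) = −13.30392.
Balance: K_A − x×(3.26 − 3.03) = K_B, so x = (K_A − K_B)/(3.26 − 3.03) = 3.90082/0.23 = 17 km.

17 km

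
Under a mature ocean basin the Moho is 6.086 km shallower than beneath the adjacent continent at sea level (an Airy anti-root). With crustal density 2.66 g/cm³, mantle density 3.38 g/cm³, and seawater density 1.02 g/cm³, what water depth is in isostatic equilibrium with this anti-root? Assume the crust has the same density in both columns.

2.67 km

Replacing a thickness d of crust by seawater at the top must be balanced by replacing crust with mantle at the base: d (ρ_c − ρ_w) = a (ρ_m − ρ_c).
d = a (ρ_m − ρ_c)/(ρ_c − ρ_w) = 6.086 km × 0.72/1.64 = 2.67 km.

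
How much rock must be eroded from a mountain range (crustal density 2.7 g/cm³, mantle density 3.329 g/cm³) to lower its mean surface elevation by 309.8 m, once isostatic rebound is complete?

Net drop Δ = e − u = e − e ρ_c/ρ_m = e (ρ_m − ρ_c)/ρ_m.
e = Δ ρ_m/(ρ_m − ρ_c) = 309.8 m × 3.329/0.629 = 1640 m.

1640 m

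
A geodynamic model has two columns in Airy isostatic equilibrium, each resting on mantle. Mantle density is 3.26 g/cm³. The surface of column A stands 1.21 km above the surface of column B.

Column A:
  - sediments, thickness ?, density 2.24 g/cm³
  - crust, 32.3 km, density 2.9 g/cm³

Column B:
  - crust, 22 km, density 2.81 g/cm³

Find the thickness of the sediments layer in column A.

Take the compensation level at the base of the deeper column (depth z_c below the surface of column A) and equate Σ ρ_i t_i down to z_c; mantle fills any gap and the z_c terms cancel.
Column A: x×2.24 + 32.3×2.9 + (z_c − 32.3 − x)×3.26
Column B: 1.21×0 + 22×2.81 + (z_c − 1.21 − 22)×3.26
The z_c×3.26 term appears on both sides and cancels. Collect the known terms of each column as K = Σ(ρt)_known − 3.26 × (depth of known layers): K_A = 93.67 − 3.26×32.3 = −11.628; K_B = 61.82 − 3.26×(1.21 + 22) = −13.8446.
Balance: K_A − x×(3.26 − 2.24) = K_B, so x = (K_A − K_B)/(3.26 − 2.24) = 2.2166/1.02 = 2.17 km.

2.17 km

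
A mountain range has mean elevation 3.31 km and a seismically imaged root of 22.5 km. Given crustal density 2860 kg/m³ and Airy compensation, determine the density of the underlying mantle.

3280 kg/m³

Airy balance: ρ_c h = (ρ_m − ρ_c) r → ρ_m = ρ_c (1 + h/r).
ρ_m = 2860 × (1 + 3.31 km/22.5 km) = 3280 kg/m³.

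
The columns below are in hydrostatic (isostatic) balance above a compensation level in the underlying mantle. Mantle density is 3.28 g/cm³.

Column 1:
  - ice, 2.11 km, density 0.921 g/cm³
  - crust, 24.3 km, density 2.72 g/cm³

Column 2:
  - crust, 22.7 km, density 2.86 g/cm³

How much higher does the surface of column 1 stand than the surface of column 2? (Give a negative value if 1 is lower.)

For any compensation level in the mantle, the mantle terms cancel and isostasy reduces to e = (Σt_1 − Σt_2) − (Σ(ρt)_1 − Σ(ρt)_2) / ρ_m.
Σt_1 = 26.41 km; Σt_2 = 22.7 km; Σ(ρt)_1 = 68.03931; Σ(ρt)_2 = 64.922 (in km·g/cm³).
e = (26.41 − 22.7) − (68.03931 − 64.922) / 3.28 = 2.76 km.

2.76 km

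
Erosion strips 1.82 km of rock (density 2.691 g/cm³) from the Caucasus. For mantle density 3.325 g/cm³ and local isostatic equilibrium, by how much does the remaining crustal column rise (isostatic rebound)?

Unloading: uplift u = e ρ_c/ρ_m = 1.82 km × 2.691/3.325 = 1.47 km.

1.47 km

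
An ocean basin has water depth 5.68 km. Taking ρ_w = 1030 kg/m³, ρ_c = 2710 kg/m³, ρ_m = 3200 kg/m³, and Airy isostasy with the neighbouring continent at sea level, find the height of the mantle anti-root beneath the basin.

By Archimedes' principle applied to the lithosphere: replacing crust with seawater at the top is compensated by replacing crust with mantle at the base: d (ρ_c − ρ_w) = a (ρ_m − ρ_c).
a = d (ρ_c − ρ_w)/(ρ_m − ρ_c) = 5.68 km × 1680/490 = 19.5 km.

19.5 km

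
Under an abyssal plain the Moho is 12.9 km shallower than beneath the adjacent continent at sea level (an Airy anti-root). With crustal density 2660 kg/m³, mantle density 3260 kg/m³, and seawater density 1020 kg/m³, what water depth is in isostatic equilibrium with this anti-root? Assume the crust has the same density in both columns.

4.72 km

Replacing a thickness d of crust by seawater at the top must be balanced by replacing crust with mantle at the base: d (ρ_c − ρ_w) = a (ρ_m − ρ_c).
d = a (ρ_m − ρ_c)/(ρ_c − ρ_w) = 12.9 km × 600/1640 = 4.72 km.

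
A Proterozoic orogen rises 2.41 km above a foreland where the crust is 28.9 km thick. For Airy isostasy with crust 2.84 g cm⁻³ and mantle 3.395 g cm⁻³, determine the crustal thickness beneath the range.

43.6 km

Root depth r = h ρ_c / (ρ_m − ρ_c) = 2.41 km × 2.84 / 0.555 = 12.33 km.
Total thickness = T + h + r = 28.9 km + 2.41 km + 12.33 km = 43.6 km.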